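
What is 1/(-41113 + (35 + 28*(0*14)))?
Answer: -1/41078 ≈ -2.4344e-5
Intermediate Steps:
1/(-41113 + (35 + 28*(0*14))) = 1/(-41113 + (35 + 28*0)) = 1/(-41113 + (35 + 0)) = 1/(-41113 + 35) = 1/(-41078) = -1/41078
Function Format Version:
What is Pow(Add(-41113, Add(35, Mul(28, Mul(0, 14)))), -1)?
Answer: Rational(-1, 41078) ≈ -2.4344e-5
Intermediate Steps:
Pow(Add(-41113, Add(35, Mul(28, Mul(0, 14)))), -1) = Pow(Add(-41113, Add(35, Mul(28, 0))), -1) = Pow(Add(-41113, Add(35, 0)), -1) = Pow(Add(-41113, 35), -1) = Pow(-41078, -1) = Rational(-1, 41078)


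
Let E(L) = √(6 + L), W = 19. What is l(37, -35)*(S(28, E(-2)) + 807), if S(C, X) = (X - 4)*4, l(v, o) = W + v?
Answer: 44744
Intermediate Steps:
l(v, o) = 19 + v
S(C, X) = -16 + 4*X (S(C, X) = (-4 + X)*4 = -16 + 4*X)
l(37, -35)*(S(28, E(-2)) + 807) = (19 + 37)*((-16 + 4*√(6 - 2)) + 807) = 56*((-16 + 4*√4) + 807) = 56*((-16 + 4*2) + 807) = 56*((-16 + 8) + 807) = 56*(-8 + 807) = 56*799 = 44744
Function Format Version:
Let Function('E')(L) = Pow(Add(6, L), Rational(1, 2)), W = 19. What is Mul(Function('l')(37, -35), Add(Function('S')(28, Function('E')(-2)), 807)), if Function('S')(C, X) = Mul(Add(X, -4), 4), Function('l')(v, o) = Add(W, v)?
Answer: 44744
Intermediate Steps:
Function('l')(v, o) = Add(19, v)
Function('S')(C, X) = Add(-16, Mul(4, X)) (Function('S')(C, X) = Mul(Add(-4, X), 4) = Add(-16, Mul(4, X)))
Mul(Function('l')(37, -35), Add(Function('S')(28, Function('E')(-2)), 807)) = Mul(Add(19, 37), Add(Add(-16, Mul(4, Pow(Add(6, -2), Rational(1, 2)))), 807)) = Mul(56, Add(Add(-16, Mul(4, Pow(4, Rational(1, 2)))), 807)) = Mul(56, Add(Add(-16, Mul(4, 2)), 807)) = Mul(56, Add(Add(-16, 8), 807)) = Mul(56, Add(-8, 807)) = Mul(56, 799) = 44744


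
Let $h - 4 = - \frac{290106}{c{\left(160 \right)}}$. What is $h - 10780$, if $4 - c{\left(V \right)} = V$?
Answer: $- \frac{231825}{26} \approx -8916.3$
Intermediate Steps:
$c{\left(V \right)} = 4 - V$
$h = \frac{48455}{26}$ ($h = 4 - \frac{290106}{4 - 160} = 4 - \frac{290106}{-156} = 4 - - \frac{48351}{26} = 4 + \frac{48351}{26} = \frac{48455}{26} \approx 1863.7$)
$h - 10780 = \frac{48455}{26} - 10780 = - \frac{231825}{26}$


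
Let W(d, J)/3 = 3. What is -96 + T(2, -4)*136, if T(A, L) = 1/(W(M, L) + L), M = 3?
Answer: -344/5 ≈ -68.800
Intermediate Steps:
W(d, J) = 9 (W(d, J) = 3*3 = 9)
T(A, L) = 1/(9 + L)
-96 + T(2, -4)*136 = -96 + 136/(9 - 4) = -96 + 136/5 = -344/5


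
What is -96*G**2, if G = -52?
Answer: -259584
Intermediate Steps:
-96*G**2 = -96*(-52)**2 = -96*2704 = -259584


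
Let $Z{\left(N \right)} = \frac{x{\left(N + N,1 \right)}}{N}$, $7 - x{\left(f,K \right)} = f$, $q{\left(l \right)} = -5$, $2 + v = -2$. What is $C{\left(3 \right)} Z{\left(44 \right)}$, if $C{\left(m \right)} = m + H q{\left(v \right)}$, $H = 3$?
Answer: $\frac{243}{11} \approx 22.091$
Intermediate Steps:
$v = -4$ ($v = -2 - 2 = -4$)
$x{\left(f,K \right)} = 7 - f$
$C{\left(m \right)} = -15 + m$ ($C{\left(m \right)} = m + 3 \left(-5\right) = m - 15 = -15 + m$)
$Z{\left(N \right)} = \frac{7 - 2 N}{N}$ ($Z{\left(N \right)} = \frac{7 - \left(N + N\right)}{N} = \frac{7 - 2 N}{N}$)
$C{\left(3 \right)} Z{\left(44 \right)} = \left(-15 + 3\right) \left(-2 + \frac{7}{44}\right) = - 12 \left(-2 + 7 \cdot \frac{1}{44}\right) = - 12 \left(-2 + \frac{7}{44}\right) = \left(-12\right) \left(- \frac{81}{44}\right) = \frac{243}{11}$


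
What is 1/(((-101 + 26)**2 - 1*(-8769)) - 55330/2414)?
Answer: 1207/17345893 ≈ 6.9584e-5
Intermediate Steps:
1/(((-101 + 26)**2 - 1*(-8769)) - 55330/2414) = 1/(((-75)**2 + 8769) - 55330*1/2414) = 1/((5625 + 8769) - 27665/1207) = 1/(14394 - 27665/1207) = 1/(17345893/1207) = 1207/17345893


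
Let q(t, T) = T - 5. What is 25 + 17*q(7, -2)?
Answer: -94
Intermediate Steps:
q(t, T) = -5 + T
25 + 17*q(7, -2) = 25 + 17*(-5 - 2) = 25 + 17*(-7) = 25 - 119 = -94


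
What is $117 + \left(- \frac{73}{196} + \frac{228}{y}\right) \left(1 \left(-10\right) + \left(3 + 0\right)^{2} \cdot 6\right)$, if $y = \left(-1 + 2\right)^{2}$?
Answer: $\frac{496498}{49} \approx 10133.0$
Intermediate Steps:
$y = 1$ ($y = 1^{2} = 1$)
$117 + \left(- \frac{73}{196} + \frac{228}{y}\right) \left(1 \left(-10\right) + \left(3 + 0\right)^{2} \cdot 6\right) = 117 + \left(- \frac{73}{196} + \frac{228}{1}\right) \left(1 \left(-10\right) + \left(3 + 0\right)^{2} \cdot 6\right) = 117 + \left(\left(-73\right) \frac{1}{196} + 228 \cdot 1\right) \left(-10 + 3^{2} \cdot 6\right) = 117 + \left(- \frac{73}{196} + 228\right) \left(-10 + 9 \cdot 6\right) = 117 + \frac{44615 \left(-10 + 54\right)}{196} = 117 + \frac{44615}{196} \cdot 44 = 117 + \frac{490765}{49} = \frac{496498}{49}$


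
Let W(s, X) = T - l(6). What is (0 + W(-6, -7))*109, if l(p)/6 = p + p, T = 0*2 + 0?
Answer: -7848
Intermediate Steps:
T = 0 (T = 0 + 0 = 0)
l(p) = 12*p (l(p) = 6*(p + p) = 6*(2*p) = 12*p)
W(s, X) = -72 (W(s, X) = 0 - 12*6 = 0 - 1*72 = 0 - 72 = -72)
(0 + W(-6, -7))*109 = (0 - 72)*109 = -72*109 = -7848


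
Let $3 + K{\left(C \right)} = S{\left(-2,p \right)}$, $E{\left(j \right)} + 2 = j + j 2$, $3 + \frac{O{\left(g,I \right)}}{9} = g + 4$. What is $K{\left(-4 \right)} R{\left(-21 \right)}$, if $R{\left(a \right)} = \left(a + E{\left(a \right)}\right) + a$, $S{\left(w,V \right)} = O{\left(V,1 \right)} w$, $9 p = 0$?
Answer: $2247$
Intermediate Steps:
$O{\left(g,I \right)} = 9 + 9 g$ ($O{\left(g,I \right)} = -27 + 9 \left(g + 4\right) = -27 + 9 \left(4 + g\right) = -27 + \left(36 + 9 g\right) = 9 + 9 g$)
$p = 0$ ($p = \frac{1}{9} \cdot 0 = 0$)
$S{\left(w,V \right)} = w \left(9 + 9 V\right)$ ($S{\left(w,V \right)} = \left(9 + 9 V\right) w = w \left(9 + 9 V\right)$)
$E{\left(j \right)} = -2 + 3 j$ ($E{\left(j \right)} = -2 + \left(j + j 2\right) = -2 + \left(j + 2 j\right) = -2 + 3 j$)
$R{\left(a \right)} = -2 + 5 a$ ($R{\left(a \right)} = \left(a + \left(-2 + 3 a\right)\right) + a = \left(-2 + 4 a\right) + a = -2 + 5 a$)
$K{\left(C \right)} = -21$ ($K{\left(C \right)} = -3 + 9 \left(-2\right) \left(1 + 0\right) = -3 + 9 \left(-2\right) 1 = -3 - 18 = -21$)
$K{\left(-4 \right)} R{\left(-21 \right)} = - 21 \left(-2 + 5 \left(-21\right)\right) = - 21 \left(-2 - 105\right) = \left(-21\right) \left(-107\right) = 2247$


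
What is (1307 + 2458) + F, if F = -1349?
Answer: 2416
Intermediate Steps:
(1307 + 2458) + F = (1307 + 2458) - 1349 = 3765 - 1349 = 2416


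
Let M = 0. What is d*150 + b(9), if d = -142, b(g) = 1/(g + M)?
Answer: -191699/9 ≈ -21300.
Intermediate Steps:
b(g) = 1/g (b(g) = 1/(g + 0) = 1/g)
d*150 + b(9) = -142*150 + 1/9 = -21300 + 1/9 = -191699/9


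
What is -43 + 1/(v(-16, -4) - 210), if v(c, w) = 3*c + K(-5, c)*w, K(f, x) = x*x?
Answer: -55127/1282 ≈ -43.001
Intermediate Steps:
K(f, x) = x²
v(c, w) = 3*c + w*c² (v(c, w) = 3*c + c²*w = 3*c + w*c²)
-43 + 1/(v(-16, -4) - 210) = -43 + 1/(-16*(3 - 16*(-4)) - 210) = -43 + 1/(-16*(3 + 64) - 210) = -43 + 1/(-16*67 - 210) = -43 + 1/(-1072 - 210) = -43 + 1/(-1282) = -43 - 1/1282 = -55127/1282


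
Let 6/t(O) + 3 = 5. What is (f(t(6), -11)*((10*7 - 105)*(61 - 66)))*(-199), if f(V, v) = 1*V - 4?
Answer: 34825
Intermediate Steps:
t(O) = 3 (t(O) = 6/(-3 + 5) = 6/2 = 6*(½) = 3)
f(V, v) = -4 + V (f(V, v) = V - 4 = -4 + V)
(f(t(6), -11)*((10*7 - 105)*(61 - 66)))*(-199) = ((-4 + 3)*((10*7 - 105)*(61 - 66)))*(-199) = -(70 - 105)*(-5)*(-199) = -(-35)*(-5)*(-199) = -1*175*(-199) = -175*(-199) = 34825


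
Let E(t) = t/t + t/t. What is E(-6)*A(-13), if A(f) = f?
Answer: -26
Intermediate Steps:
E(t) = 2 (E(t) = 1 + 1 = 2)
E(-6)*A(-13) = 2*(-13) = -26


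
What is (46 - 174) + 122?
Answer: -6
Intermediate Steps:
(46 - 174) + 122 = -128 + 122 = -6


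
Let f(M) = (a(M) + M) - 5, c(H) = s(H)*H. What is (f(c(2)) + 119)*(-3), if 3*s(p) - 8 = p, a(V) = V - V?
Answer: -362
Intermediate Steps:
a(V) = 0
s(p) = 8/3 + p/3
c(H) = H*(8/3 + H/3) (c(H) = (8/3 + H/3)*H = H*(8/3 + H/3))
f(M) = -5 + M (f(M) = (0 + M) - 5 = M - 5 = -5 + M)
(f(c(2)) + 119)*(-3) = ((-5 + (⅓)*2*(8 + 2)) + 119)*(-3) = ((-5 + (⅓)*2*10) + 119)*(-3) = ((-5 + 20/3) + 119)*(-3) = (5/3 + 119)*(-3) = (362/3)*(-3) = -362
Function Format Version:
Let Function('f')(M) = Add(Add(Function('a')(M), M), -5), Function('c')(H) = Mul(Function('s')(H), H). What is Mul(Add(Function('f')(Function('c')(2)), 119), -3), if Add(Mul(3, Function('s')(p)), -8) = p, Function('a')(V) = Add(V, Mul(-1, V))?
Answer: -362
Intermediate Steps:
Function('a')(V) = 0
Function('s')(p) = Add(Rational(8, 3), Mul(Rational(1, 3), p))
Function('c')(H) = Mul(H, Add(Rational(8, 3), Mul(Rational(1, 3), H))) (Function('c')(H) = Mul(Add(Rational(8, 3), Mul(Rational(1, 3), H)), H) = Mul(H, Add(Rational(8, 3), Mul(Rational(1, 3), H))))
Function('f')(M) = Add(-5, M) (Function('f')(M) = Add(Add(0, M), -5) = Add(M, -5) = Add(-5, M))
Mul(Add(Function('f')(Function('c')(2)), 119), -3) = Mul(Add(Add(-5, Mul(Rational(1, 3), 2, Add(8, 2))), 119), -3) = Mul(Add(Add(-5, Mul(Rational(1, 3), 2, 10)), 119), -3) = Mul(Add(Add(-5, Rational(20, 3)), 119), -3) = Mul(Add(Rational(5, 3), 119), -3) = Mul(Rational(362, 3), -3) = -362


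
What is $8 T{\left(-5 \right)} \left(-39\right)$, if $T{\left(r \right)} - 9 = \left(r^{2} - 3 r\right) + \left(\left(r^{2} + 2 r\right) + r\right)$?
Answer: $-18408$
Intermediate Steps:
$T{\left(r \right)} = 9 + 2 r^{2}$ ($T{\left(r \right)} = 9 + \left(\left(r^{2} - 3 r\right) + \left(\left(r^{2} + 2 r\right) + r\right)\right) = 9 + \left(\left(r^{2} - 3 r\right) + \left(r^{2} + 3 r\right)\right) = 9 + 2 r^{2}$)
$8 T{\left(-5 \right)} \left(-39\right) = 8 \left(9 + 2 \left(-5\right)^{2}\right) \left(-39\right) = 8 \left(9 + 2 \cdot 25\right) \left(-39\right) = 8 \left(9 + 50\right) \left(-39\right) = 8 \cdot 59 \left(-39\right) = 472 \left(-39\right) = -18408$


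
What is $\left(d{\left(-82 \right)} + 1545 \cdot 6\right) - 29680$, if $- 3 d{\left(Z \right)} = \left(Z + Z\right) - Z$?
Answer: $- \frac{61148}{3} \approx -20383.0$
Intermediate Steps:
$d{\left(Z \right)} = - \frac{Z}{3}$ ($d{\left(Z \right)} = - \frac{\left(Z + Z\right) - Z}{3} = - \frac{2 Z - Z}{3} = - \frac{Z}{3}$)
$\left(d{\left(-82 \right)} + 1545 \cdot 6\right) - 29680 = \left(\left(- \frac{1}{3}\right) \left(-82\right) + 1545 \cdot 6\right) - 29680 = \left(\frac{82}{3} + 9270\right) - 29680 = \frac{27892}{3} - 29680 = - \frac{61148}{3}$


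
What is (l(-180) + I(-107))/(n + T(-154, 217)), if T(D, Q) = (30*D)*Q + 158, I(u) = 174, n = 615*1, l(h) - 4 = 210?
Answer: -388/1001767 ≈ -0.00038732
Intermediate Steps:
l(h) = 214 (l(h) = 4 + 210 = 214)
n = 615
T(D, Q) = 158 + 30*D*Q (T(D, Q) = 30*D*Q + 158 = 158 + 30*D*Q)
(l(-180) + I(-107))/(n + T(-154, 217)) = (214 + 174)/(615 + (158 + 30*(-154)*217)) = 388/(615 + (158 - 1002540)) = 388/(615 - 1002382) = 388/(-1001767) = 388*(-1/1001767) = -388/1001767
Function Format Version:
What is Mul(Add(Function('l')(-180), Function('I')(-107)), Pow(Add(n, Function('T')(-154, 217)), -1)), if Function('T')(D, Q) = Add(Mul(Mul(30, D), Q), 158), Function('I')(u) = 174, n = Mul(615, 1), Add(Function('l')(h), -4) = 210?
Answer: Rational(-388, 1001767) ≈ -0.00038732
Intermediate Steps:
Function('l')(h) = 214 (Function('l')(h) = Add(4, 210) = 214)
n = 615
Function('T')(D, Q) = Add(158, Mul(30, D, Q)) (Function('T')(D, Q) = Add(Mul(30, D, Q), 158) = Add(158, Mul(30, D, Q)))
Mul(Add(Function('l')(-180), Function('I')(-107)), Pow(Add(n, Function('T')(-154, 217)), -1)) = Mul(Add(214, 174), Pow(Add(615, Add(158, Mul(30, -154, 217))), -1)) = Mul(388, Pow(Add(615, Add(158, -1002540)), -1)) = Mul(388, Pow(Add(615, -1002382), -1)) = Mul(388, Pow(-1001767, -1)) = Mul(388, Rational(-1, 1001767)) = Rational(-388, 1001767)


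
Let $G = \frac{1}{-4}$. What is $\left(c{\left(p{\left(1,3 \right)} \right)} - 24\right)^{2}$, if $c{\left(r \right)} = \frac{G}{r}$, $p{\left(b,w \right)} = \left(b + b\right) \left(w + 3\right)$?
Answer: $\frac{1329409}{2304} \approx 577.0$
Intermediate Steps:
$G = - \frac{1}{4} \approx -0.25$
$p{\left(b,w \right)} = 2 b \left(3 + w\right)$
$c{\left(r \right)} = - \frac{1}{4 r}$
$\left(c{\left(p{\left(1,3 \right)} \right)} - 24\right)^{2} = \left(- \frac{1}{4 \cdot 2 \cdot 1 \left(3 + 3\right)} - 24\right)^{2} = \left(- \frac{1}{4 \cdot 2 \cdot 1 \cdot 6} - 24\right)^{2} = \left(- \frac{1}{4 \cdot 12} - 24\right)^{2} = \left(\left(- \frac{1}{4}\right) \frac{1}{12} - 24\right)^{2} = \left(- \frac{1}{48} - 24\right)^{2} = \left(- \frac{1153}{48}\right)^{2} = \frac{1329409}{2304}$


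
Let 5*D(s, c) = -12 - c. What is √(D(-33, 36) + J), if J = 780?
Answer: 6*√535/5 ≈ 27.756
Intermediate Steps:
D(s, c) = -12/5 - c/5 (D(s, c) = (-12 - c)/5 = -12/5 - c/5)
√(D(-33, 36) + J) = √((-12/5 - ⅕*36) + 780) = √((-12/5 - 36/5) + 780) = √(-48/5 + 780) = √(3852/5) = 6*√535/5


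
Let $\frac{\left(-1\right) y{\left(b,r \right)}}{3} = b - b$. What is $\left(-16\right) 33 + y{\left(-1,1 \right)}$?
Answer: $-528$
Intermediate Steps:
$y{\left(b,r \right)} = 0$ ($y{\left(b,r \right)} = - 3 \left(b - b\right) = \left(-3\right) 0 = 0$)
$\left(-16\right) 33 + y{\left(-1,1 \right)} = \left(-16\right) 33 + 0 = -528 + 0 = -528$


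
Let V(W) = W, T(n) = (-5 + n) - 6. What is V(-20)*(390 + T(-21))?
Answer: -7160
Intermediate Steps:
T(n) = -11 + n
V(-20)*(390 + T(-21)) = -20*(390 + (-11 - 21)) = -20*(390 - 32) = -20*358 = -7160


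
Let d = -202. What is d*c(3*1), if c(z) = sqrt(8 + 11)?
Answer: -202*sqrt(19) ≈ -880.50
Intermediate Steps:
c(z) = sqrt(19)
d*c(3*1) = -202*sqrt(19)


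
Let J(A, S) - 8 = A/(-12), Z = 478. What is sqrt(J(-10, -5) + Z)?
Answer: sqrt(17526)/6 ≈ 22.064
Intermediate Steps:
J(A, S) = 8 - A/12 (J(A, S) = 8 + A/(-12) = 8 + A*(-1/12) = 8 - A/12)
sqrt(J(-10, -5) + Z) = sqrt((8 - 1/12*(-10)) + 478) = sqrt((8 + 5/6) + 478) = sqrt(53/6 + 478) = sqrt(2921/6) = sqrt(17526)/6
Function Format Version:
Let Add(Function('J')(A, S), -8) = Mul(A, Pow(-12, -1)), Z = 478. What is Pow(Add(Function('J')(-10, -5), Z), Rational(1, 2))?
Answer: Mul(Rational(1, 6), Pow(17526, Rational(1, 2))) ≈ 22.064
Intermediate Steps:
Function('J')(A, S) = Add(8, Mul(Rational(-1, 12), A)) (Function('J')(A, S) = Add(8, Mul(A, Pow(-12, -1))) = Add(8, Mul(A, Rational(-1, 12))) = Add(8, Mul(Rational(-1, 12), A)))
Pow(Add(Function('J')(-10, -5), Z), Rational(1, 2)) = Pow(Add(Add(8, Mul(Rational(-1, 12), -10)), 478), Rational(1, 2)) = Pow(Add(Add(8, Rational(5, 6)), 478), Rational(1, 2)) = Pow(Add(Rational(53, 6), 478), Rational(1, 2)) = Pow(Rational(2921, 6), Rational(1, 2)) = Mul(Rational(1, 6), Pow(17526, Rational(1, 2)))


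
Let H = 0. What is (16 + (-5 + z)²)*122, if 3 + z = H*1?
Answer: 9760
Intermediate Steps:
z = -3 (z = -3 + 0*1 = -3 + 0 = -3)
(16 + (-5 + z)²)*122 = (16 + (-5 - 3)²)*122 = (16 + (-8)²)*122 = (16 + 64)*122 = 80*122 = 9760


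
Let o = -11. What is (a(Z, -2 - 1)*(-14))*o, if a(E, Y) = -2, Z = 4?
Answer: -308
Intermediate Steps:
(a(Z, -2 - 1)*(-14))*o = -2*(-14)*(-11) = 28*(-11) = -308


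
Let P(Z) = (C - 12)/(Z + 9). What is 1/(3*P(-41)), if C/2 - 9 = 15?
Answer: -8/27 ≈ -0.29630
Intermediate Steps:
C = 48 (C = 18 + 2*15 = 18 + 30 = 48)
P(Z) = 36/(9 + Z) (P(Z) = (48 - 12)/(Z + 9) = 36/(9 + Z))
1/(3*P(-41)) = 1/(3*(36/(9 - 41))) = 1/(3*(36/(-32))) = 1/(3*(36*(-1/32))) = 1/(3*(-9/8)) = 1/(-27/8) = -8/27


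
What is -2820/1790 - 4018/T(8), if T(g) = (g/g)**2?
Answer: -719504/179 ≈ -4019.6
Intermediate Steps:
T(g) = 1 (T(g) = 1**2 = 1)
-2820/1790 - 4018/T(8) = -2820/1790 - 4018/1 = -2820*1/1790 - 4018*1 = -282/179 - 4018 = -719504/179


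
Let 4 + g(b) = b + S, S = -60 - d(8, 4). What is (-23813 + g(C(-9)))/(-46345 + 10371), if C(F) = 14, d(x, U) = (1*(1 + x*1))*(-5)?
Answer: 11909/17987 ≈ 0.66209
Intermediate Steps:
d(x, U) = -5 - 5*x (d(x, U) = (1*(1 + x))*(-5) = (1 + x)*(-5) = -5 - 5*x)
S = -15 (S = -60 - (-5 - 5*8) = -60 - (-5 - 40) = -60 - 1*(-45) = -60 + 45 = -15)
g(b) = -19 + b (g(b) = -4 + (b - 15) = -4 + (-15 + b) = -19 + b)
(-23813 + g(C(-9)))/(-46345 + 10371) = (-23813 + (-19 + 14))/(-46345 + 10371) = (-23813 - 5)/(-35974) = -23818*(-1/35974) = 11909/17987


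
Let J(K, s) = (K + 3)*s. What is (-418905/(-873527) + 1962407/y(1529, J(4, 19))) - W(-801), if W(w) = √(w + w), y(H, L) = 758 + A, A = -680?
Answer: 1714248174079/68135106 - 3*I*√178 ≈ 25160.0 - 40.025*I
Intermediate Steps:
J(K, s) = s*(3 + K) (J(K, s) = (3 + K)*s = s*(3 + K))
y(H, L) = 78 (y(H, L) = 758 - 680 = 78)
W(w) = √2*√w (W(w) = √(2*w) = √2*√w)
(-418905/(-873527) + 1962407/y(1529, J(4, 19))) - W(-801) = (-418905/(-873527) + 1962407/78) - √2*√(-801) = (-418905*(-1/873527) + 1962407*(1/78)) - √2*3*I*√89 = (418905/873527 + 1962407/78) - 3*I*√178 = 1714248174079/68135106 - 3*I*√178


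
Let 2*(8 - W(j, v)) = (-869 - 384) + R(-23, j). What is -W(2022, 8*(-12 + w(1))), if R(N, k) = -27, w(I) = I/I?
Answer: -648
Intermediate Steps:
w(I) = 1
W(j, v) = 648 (W(j, v) = 8 - ((-869 - 384) - 27)/2 = 8 - (-1253 - 27)/2 = 8 - ½*(-1280) = 8 + 640 = 648)
-W(2022, 8*(-12 + w(1))) = -1*648 = -648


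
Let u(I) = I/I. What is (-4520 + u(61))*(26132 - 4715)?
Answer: -96783423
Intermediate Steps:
u(I) = 1
(-4520 + u(61))*(26132 - 4715) = (-4520 + 1)*(26132 - 4715) = -4519*21417 = -96783423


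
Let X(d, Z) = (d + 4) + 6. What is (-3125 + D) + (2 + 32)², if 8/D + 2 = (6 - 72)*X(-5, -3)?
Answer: -163429/83 ≈ -1969.0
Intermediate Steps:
X(d, Z) = 10 + d (X(d, Z) = (4 + d) + 6 = 10 + d)
D = -2/83 (D = 8/(-2 + (6 - 72)*(10 - 5)) = 8/(-2 - 66*5) = 8/(-2 - 330) = 8/(-332) = 8*(-1/332) = -2/83 ≈ -0.024096)
(-3125 + D) + (2 + 32)² = (-3125 - 2/83) + (2 + 32)² = -259377/83 + 34² = -259377/83 + 1156 = -163429/83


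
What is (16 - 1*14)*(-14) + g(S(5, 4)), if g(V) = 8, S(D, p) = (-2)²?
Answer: -20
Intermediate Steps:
S(D, p) = 4
(16 - 1*14)*(-14) + g(S(5, 4)) = (16 - 1*14)*(-14) + 8 = (16 - 14)*(-14) + 8 = 2*(-14) + 8 = -28 + 8 = -20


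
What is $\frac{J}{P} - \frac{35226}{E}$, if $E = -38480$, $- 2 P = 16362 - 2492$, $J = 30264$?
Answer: $- \frac{92026641}{26685880} \approx -3.4485$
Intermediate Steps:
$P = -6935$ ($P = - \frac{16362 - 2492}{2} = \left(- \frac{1}{2}\right) 13870 = -6935$)
$\frac{J}{P} - \frac{35226}{E} = \frac{30264}{-6935} - \frac{35226}{-38480} = 30264 \left(- \frac{1}{6935}\right) - - \frac{17613}{19240} = - \frac{30264}{6935} + \frac{17613}{19240} = - \frac{92026641}{26685880}$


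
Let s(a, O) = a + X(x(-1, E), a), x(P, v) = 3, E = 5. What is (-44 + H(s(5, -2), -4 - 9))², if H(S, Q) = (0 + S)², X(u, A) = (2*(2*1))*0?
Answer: 361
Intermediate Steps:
X(u, A) = 0 (X(u, A) = (2*2)*0 = 4*0 = 0)
s(a, O) = a (s(a, O) = a + 0 = a)
H(S, Q) = S²
(-44 + H(s(5, -2), -4 - 9))² = (-44 + 5²)² = (-44 + 25)² = (-19)² = 361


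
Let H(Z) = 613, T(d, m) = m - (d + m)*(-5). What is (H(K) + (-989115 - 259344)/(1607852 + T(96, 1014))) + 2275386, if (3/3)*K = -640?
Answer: 3674407953125/1614416 ≈ 2.2760e+6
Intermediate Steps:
T(d, m) = 5*d + 6*m (T(d, m) = m - (-5*d - 5*m) = m + (5*d + 5*m) = 5*d + 6*m)
K = -640
(H(K) + (-989115 - 259344)/(1607852 + T(96, 1014))) + 2275386 = (613 + (-989115 - 259344)/(1607852 + (5*96 + 6*1014))) + 2275386 = (613 - 1248459/(1607852 + (480 + 6084))) + 2275386 = (613 - 1248459/(1607852 + 6564)) + 2275386 = (613 - 1248459/1614416) + 2275386 = 988388549/1614416 + 2275386 = 3674407953125/1614416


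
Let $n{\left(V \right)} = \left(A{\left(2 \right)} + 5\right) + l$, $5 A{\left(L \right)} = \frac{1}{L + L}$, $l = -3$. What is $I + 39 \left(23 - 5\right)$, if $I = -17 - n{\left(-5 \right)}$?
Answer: $\frac{13659}{20} \approx 682.95$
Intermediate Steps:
$A{\left(L \right)} = \frac{1}{10 L}$ ($A{\left(L \right)} = \frac{1}{5 \left(L + L\right)} = \frac{1}{5 \cdot 2 L} = \frac{\frac{1}{2} \frac{1}{L}}{5} = \frac{1}{10 L}$)
$n{\left(V \right)} = \frac{41}{20}$ ($n{\left(V \right)} = \left(\frac{1}{10 \cdot 2} + 5\right) - 3 = \left(\frac{1}{10} \cdot \frac{1}{2} + 5\right) - 3 = \left(\frac{1}{20} + 5\right) - 3 = \frac{101}{20} - 3 = \frac{41}{20}$)
$I = - \frac{381}{20}$ ($I = -17 - \frac{41}{20} = - \frac{381}{20} \approx -19.05$)
$I + 39 \left(23 - 5\right) = - \frac{381}{20} + 39 \left(23 - 5\right) = - \frac{381}{20} + 39 \cdot 18 = - \frac{381}{20} + 702 = \frac{13659}{20}$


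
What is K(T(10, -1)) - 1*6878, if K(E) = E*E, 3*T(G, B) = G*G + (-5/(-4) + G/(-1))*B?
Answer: -89023/16 ≈ -5563.9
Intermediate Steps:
T(G, B) = G²/3 + B*(5/4 - G)/3 (T(G, B) = (G*G + (-5/(-4) + G/(-1))*B)/3 = (G² + (-5*(-¼) + G*(-1))*B)/3 = (G² + (5/4 - G)*B)/3 = (G² + B*(5/4 - G))/3 = G²/3 + B*(5/4 - G)/3)
K(E) = E²
K(T(10, -1)) - 1*6878 = ((⅓)*10² + (5/12)*(-1) - ⅓*(-1)*10)² - 1*6878 = ((⅓)*100 - 5/12 + 10/3)² - 6878 = (100/3 - 5/12 + 10/3)² - 6878 = (145/4)² - 6878 = 21025/16 - 6878 = -89023/16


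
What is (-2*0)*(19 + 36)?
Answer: 0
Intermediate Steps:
(-2*0)*(19 + 36) = 0*55 = 0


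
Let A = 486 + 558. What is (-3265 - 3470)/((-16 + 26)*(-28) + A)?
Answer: -6735/764 ≈ -8.8154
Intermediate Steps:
A = 1044
(-3265 - 3470)/((-16 + 26)*(-28) + A) = (-3265 - 3470)/((-16 + 26)*(-28) + 1044) = -6735/(10*(-28) + 1044) = -6735/(-280 + 1044) = -6735/764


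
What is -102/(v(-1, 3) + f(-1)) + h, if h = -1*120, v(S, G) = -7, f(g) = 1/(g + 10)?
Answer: -3261/31 ≈ -105.19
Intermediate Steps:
f(g) = 1/(10 + g)
h = -120
-102/(v(-1, 3) + f(-1)) + h = -102/(-7 + 1/(10 - 1)) - 120 = -102/(-7 + 1/9) - 120 = -102/(-7 + ⅑) - 120 = -102/(-62/9) - 120 = -102*(-9/62) - 120 = 459/31 - 120 = -3261/31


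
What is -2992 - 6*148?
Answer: -3880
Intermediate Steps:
-2992 - 6*148 = -2992 - 888 = -3880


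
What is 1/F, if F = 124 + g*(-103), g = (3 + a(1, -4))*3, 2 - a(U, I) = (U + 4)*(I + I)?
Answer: -1/13781 ≈ -7.2564e-5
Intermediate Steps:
a(U, I) = 2 - 2*I*(4 + U) (a(U, I) = 2 - (U + 4)*(I + I) = 2 - (4 + U)*2*I = 2 - 2*I*(4 + U))
g = 135 (g = (3 + (2 - 8*(-4) - 2*(-4)*1))*3 = (3 + (2 + 32 + 8))*3 = (3 + 42)*3 = 45*3 = 135)
F = -13781 (F = 124 + 135*(-103) = 124 - 13905 = -13781)
1/F = 1/(-13781) = -1/13781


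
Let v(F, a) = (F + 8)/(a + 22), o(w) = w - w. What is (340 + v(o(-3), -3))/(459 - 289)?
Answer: 3234/1615 ≈ 2.0025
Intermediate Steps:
o(w) = 0
v(F, a) = (8 + F)/(22 + a)
(340 + v(o(-3), -3))/(459 - 289) = (340 + (8 + 0)/(22 - 3))/(459 - 289) = (340 + 8/19)/170 = (340 + (1/19)*8)*(1/170) = (340 + 8/19)*(1/170) = (6468/19)*(1/170) = 3234/1615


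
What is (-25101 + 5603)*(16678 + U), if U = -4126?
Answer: -244738896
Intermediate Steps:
(-25101 + 5603)*(16678 + U) = (-25101 + 5603)*(16678 - 4126) = -19498*12552 = -244738896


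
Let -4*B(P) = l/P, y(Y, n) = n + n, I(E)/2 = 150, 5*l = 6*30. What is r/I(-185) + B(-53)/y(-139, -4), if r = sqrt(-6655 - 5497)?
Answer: -9/424 + 7*I*sqrt(62)/150 ≈ -0.021226 + 0.36745*I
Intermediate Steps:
l = 36 (l = (6*30)/5 = (1/5)*180 = 36)
I(E) = 300 (I(E) = 2*150 = 300)
y(Y, n) = 2*n
r = 14*I*sqrt(62) (r = sqrt(-12152) = 14*I*sqrt(62) ≈ 110.24*I)
B(P) = -9/P
r/I(-185) + B(-53)/y(-139, -4) = (14*I*sqrt(62))/300 + (-9/(-53))/((2*(-4))) = (14*I*sqrt(62))*(1/300) - 9*(-1/53)/(-8) = 7*I*sqrt(62)/150 + (9/53)*(-1/8) = 7*I*sqrt(62)/150 - 9/424 = -9/424 + 7*I*sqrt(62)/150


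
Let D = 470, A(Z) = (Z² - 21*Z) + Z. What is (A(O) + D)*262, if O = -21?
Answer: 348722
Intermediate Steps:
A(Z) = Z² - 20*Z
(A(O) + D)*262 = (-21*(-20 - 21) + 470)*262 = (-21*(-41) + 470)*262 = (861 + 470)*262 = 1331*262 = 348722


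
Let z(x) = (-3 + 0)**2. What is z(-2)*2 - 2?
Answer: 16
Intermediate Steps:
z(x) = 9 (z(x) = (-3)**2 = 9)
z(-2)*2 - 2 = 9*2 - 2 = 18 - 2 = 16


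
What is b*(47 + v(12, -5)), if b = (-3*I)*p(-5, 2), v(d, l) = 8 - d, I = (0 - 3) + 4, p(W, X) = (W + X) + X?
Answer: 129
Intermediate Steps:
p(W, X) = W + 2*X
I = 1 (I = -3 + 4 = 1)
b = 3 (b = (-3*1)*(-5 + 2*2) = -3*(-5 + 4) = -3*(-1) = 3)
b*(47 + v(12, -5)) = 3*(47 + (8 - 1*12)) = 3*(47 + (8 - 12)) = 3*(47 - 4) = 3*43 = 129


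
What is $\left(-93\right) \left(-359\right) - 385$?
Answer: $33002$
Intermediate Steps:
$\left(-93\right) \left(-359\right) - 385 = 33387 - 385 = 33002$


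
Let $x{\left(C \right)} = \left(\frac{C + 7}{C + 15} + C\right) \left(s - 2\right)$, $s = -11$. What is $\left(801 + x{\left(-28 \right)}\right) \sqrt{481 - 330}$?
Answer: $1144 \sqrt{151} \approx 14058.0$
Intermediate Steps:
$x{\left(C \right)} = - 13 C - \frac{13 \left(7 + C\right)}{15 + C}$ ($x{\left(C \right)} = \left(\frac{C + 7}{C + 15} + C\right) \left(-11 - 2\right) = \left(\frac{7 + C}{15 + C} + C\right) \left(-13\right) = \left(C + \frac{7 + C}{15 + C}\right) \left(-13\right) = - 13 C - \frac{13 \left(7 + C\right)}{15 + C}$)
$\left(801 + x{\left(-28 \right)}\right) \sqrt{481 - 330} = \left(801 + \frac{13 \left(-7 - \left(-28\right)^{2} - -448\right)}{15 - 28}\right) \sqrt{481 - 330} = \left(801 + \frac{13 \left(-7 - 784 + 448\right)}{-13}\right) \sqrt{151} = \left(801 + 13 \left(- \frac{1}{13}\right) \left(-7 - 784 + 448\right)\right) \sqrt{151} = \left(801 + 13 \left(- \frac{1}{13}\right) \left(-343\right)\right) \sqrt{151} = \left(801 + 343\right) \sqrt{151} = 1144 \sqrt{151}$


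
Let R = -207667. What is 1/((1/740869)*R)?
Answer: -740869/207667 ≈ -3.5676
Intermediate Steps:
1/((1/740869)*R) = 1/(1/740869*(-207667)) = -1/207667/(1/740869) = 740869*(-1/207667) = -740869/207667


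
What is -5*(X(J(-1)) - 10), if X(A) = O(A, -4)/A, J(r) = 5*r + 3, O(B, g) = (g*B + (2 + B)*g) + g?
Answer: 60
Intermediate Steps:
O(B, g) = g + B*g + g*(2 + B) (O(B, g) = (B*g + g*(2 + B)) + g = g + B*g + g*(2 + B))
J(r) = 3 + 5*r
X(A) = (-12 - 8*A)/A (X(A) = (-4*(3 + 2*A))/A = (-12 - 8*A)/A)
-5*(X(J(-1)) - 10) = -5*((-8 - 12/(3 + 5*(-1))) - 10) = -5*((-8 - 12/(3 - 5)) - 10) = -5*((-8 - 12/(-2)) - 10) = -5*((-8 - 12*(-1/2)) - 10) = -5*((-8 + 6) - 10) = -5*(-2 - 10) = -5*(-12) = 60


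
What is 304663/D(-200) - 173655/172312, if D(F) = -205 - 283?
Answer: -48328892/77287 ≈ -625.32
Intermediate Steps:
D(F) = -488
304663/D(-200) - 173655/172312 = 304663/(-488) - 173655/172312 = 304663*(-1/488) - 173655*1/172312 = -304663/488 - 10215/10136 = -48328892/77287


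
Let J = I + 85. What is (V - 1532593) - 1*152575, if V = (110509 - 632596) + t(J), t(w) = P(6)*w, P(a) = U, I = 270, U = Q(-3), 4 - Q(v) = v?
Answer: -2204770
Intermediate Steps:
Q(v) = 4 - v
U = 7 (U = 4 - 1*(-3) = 4 + 3 = 7)
P(a) = 7
J = 355 (J = 270 + 85 = 355)
t(w) = 7*w
V = -519602 (V = (110509 - 632596) + 7*355 = -522087 + 2485 = -519602)
(V - 1532593) - 1*152575 = (-519602 - 1532593) - 1*152575 = -2052195 - 152575 = -2204770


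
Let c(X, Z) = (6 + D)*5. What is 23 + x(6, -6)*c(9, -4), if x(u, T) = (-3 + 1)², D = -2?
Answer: 103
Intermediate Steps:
x(u, T) = 4 (x(u, T) = (-2)² = 4)
c(X, Z) = 20 (c(X, Z) = (6 - 2)*5 = 4*5 = 20)
23 + x(6, -6)*c(9, -4) = 23 + 4*20 = 23 + 80 = 103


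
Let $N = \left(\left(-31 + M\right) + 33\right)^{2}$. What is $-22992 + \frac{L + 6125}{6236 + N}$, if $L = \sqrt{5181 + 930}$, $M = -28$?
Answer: $- \frac{158914579}{6912} + \frac{\sqrt{679}}{2304} \approx -22991.0$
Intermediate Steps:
$L = 3 \sqrt{679}$ ($L = \sqrt{6111} = 3 \sqrt{679} \approx 78.173$)
$N = 676$ ($N = \left(\left(-31 - 28\right) + 33\right)^{2} = \left(-59 + 33\right)^{2} = \left(-26\right)^{2} = 676$)
$-22992 + \frac{L + 6125}{6236 + N} = -22992 + \frac{3 \sqrt{679} + 6125}{6236 + 676} = -22992 + \frac{6125 + 3 \sqrt{679}}{6912} = -22992 + \left(6125 + 3 \sqrt{679}\right) \frac{1}{6912} = -22992 + \left(\frac{6125}{6912} + \frac{\sqrt{679}}{2304}\right) = - \frac{158914579}{6912} + \frac{\sqrt{679}}{2304}$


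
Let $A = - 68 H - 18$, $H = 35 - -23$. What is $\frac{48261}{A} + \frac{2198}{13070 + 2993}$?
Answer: $- \frac{766507967}{63641606} \approx -12.044$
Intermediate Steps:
$H = 58$ ($H = 35 + 23 = 58$)
$A = -3962$ ($A = \left(-68\right) 58 - 18 = -3944 - 18 = -3962$)
$\frac{48261}{A} + \frac{2198}{13070 + 2993} = \frac{48261}{-3962} + \frac{2198}{13070 + 2993} = 48261 \left(- \frac{1}{3962}\right) + \frac{2198}{16063} = - \frac{48261}{3962} + 2198 \cdot \frac{1}{16063} = - \frac{48261}{3962} + \frac{2198}{16063} = - \frac{766507967}{63641606}$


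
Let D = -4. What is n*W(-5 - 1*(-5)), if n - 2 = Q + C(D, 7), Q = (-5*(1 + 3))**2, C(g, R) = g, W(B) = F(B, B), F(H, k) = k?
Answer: 0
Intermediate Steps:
W(B) = B
Q = 400 (Q = (-5*4)**2 = (-20)**2 = 400)
n = 398 (n = 2 + (400 - 4) = 2 + 396 = 398)
n*W(-5 - 1*(-5)) = 398*(-5 - 1*(-5)) = 398*(-5 + 5) = 398*0 = 0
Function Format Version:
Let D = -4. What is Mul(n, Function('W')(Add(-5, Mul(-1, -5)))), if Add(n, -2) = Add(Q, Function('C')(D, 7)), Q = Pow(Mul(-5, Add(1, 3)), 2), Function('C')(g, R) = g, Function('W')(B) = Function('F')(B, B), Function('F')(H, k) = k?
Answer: 0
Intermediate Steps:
Function('W')(B) = B
Q = 400 (Q = Pow(Mul(-5, 4), 2) = Pow(-20, 2) = 400)
n = 398 (n = Add(2, Add(400, -4)) = Add(2, 396) = 398)
Mul(n, Function('W')(Add(-5, Mul(-1, -5)))) = Mul(398, Add(-5, Mul(-1, -5))) = Mul(398, Add(-5, 5)) = Mul(398, 0) = 0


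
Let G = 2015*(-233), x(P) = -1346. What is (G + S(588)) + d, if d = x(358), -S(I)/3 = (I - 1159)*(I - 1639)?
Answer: -2271204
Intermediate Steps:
S(I) = -3*(-1639 + I)*(-1159 + I) (S(I) = -3*(I - 1159)*(I - 1639) = -3*(-1159 + I)*(-1639 + I) = -3*(-1639 + I)*(-1159 + I))
d = -1346
G = -469495
(G + S(588)) + d = (-469495 + (-5698803 - 3*588**2 + 8394*588)) - 1346 = (-469495 + (-5698803 - 3*345744 + 4935672)) - 1346 = (-469495 + (-5698803 - 1037232 + 4935672)) - 1346 = (-469495 - 1800363) - 1346 = -2269858 - 1346 = -2271204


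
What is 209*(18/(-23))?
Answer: -3762/23 ≈ -163.57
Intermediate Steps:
209*(18/(-23)) = 209*(18*(-1/23)) = 209*(-18/23) = -3762/23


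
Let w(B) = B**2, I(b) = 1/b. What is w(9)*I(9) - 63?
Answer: -54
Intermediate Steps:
w(9)*I(9) - 63 = 9**2/9 - 63 = 81*(1/9) - 63 = 9 - 63 = -54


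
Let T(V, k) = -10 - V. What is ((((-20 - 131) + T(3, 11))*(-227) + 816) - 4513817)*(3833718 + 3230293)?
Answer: -31616909705503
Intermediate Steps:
((((-20 - 131) + T(3, 11))*(-227) + 816) - 4513817)*(3833718 + 3230293) = ((((-20 - 131) + (-10 - 1*3))*(-227) + 816) - 4513817)*(3833718 + 3230293) = (((-151 + (-10 - 3))*(-227) + 816) - 4513817)*7064011 = (((-151 - 13)*(-227) + 816) - 4513817)*7064011 = ((-164*(-227) + 816) - 4513817)*7064011 = ((37228 + 816) - 4513817)*7064011 = (38044 - 4513817)*7064011 = -4475773*7064011 = -31616909705503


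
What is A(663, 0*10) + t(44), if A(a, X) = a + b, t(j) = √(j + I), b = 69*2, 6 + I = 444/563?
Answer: 801 + √12294794/563 ≈ 807.23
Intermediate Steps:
I = -2934/563 (I = -6 + 444/563 = -2934/563 ≈ -5.2114)
b = 138
t(j) = √(-2934/563 + j) (t(j) = √(j - 2934/563) = √(-2934/563 + j))
A(a, X) = 138 + a (A(a, X) = a + 138 = 138 + a)
A(663, 0*10) + t(44) = (138 + 663) + √(-1651842 + 316969*44)/563 = 801 + √(-1651842 + 13946636)/563 = 801 + √12294794/563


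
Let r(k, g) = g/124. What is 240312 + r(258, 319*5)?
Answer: 29800283/124 ≈ 2.4032e+5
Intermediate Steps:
r(k, g) = g/124 (r(k, g) = g*(1/124) = g/124)
240312 + r(258, 319*5) = 240312 + (319*5)/124 = 240312 + (1/124)*1595 = 240312 + 1595/124 = 29800283/124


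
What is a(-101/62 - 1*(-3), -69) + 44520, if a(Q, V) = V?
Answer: 44451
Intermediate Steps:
a(-101/62 - 1*(-3), -69) + 44520 = -69 + 44520 = 44451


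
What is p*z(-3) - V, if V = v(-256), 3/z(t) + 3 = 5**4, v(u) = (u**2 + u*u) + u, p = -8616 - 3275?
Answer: -81403225/622 ≈ -1.3087e+5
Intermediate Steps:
p = -11891
v(u) = u + 2*u**2 (v(u) = (u**2 + u**2) + u = 2*u**2 + u = u + 2*u**2)
z(t) = 3/622 (z(t) = 3/(-3 + 5**4) = 3/(-3 + 625) = 3/622)
V = 130816 (V = -256*(1 + 2*(-256)) = -256*(1 - 512) = -256*(-511) = 130816)
p*z(-3) - V = -11891*3/622 - 1*130816 = -35673/622 - 130816 = -81403225/622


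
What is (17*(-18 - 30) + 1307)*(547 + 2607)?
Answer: 1548614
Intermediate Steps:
(17*(-18 - 30) + 1307)*(547 + 2607) = (17*(-48) + 1307)*3154 = (-816 + 1307)*3154 = 491*3154 = 1548614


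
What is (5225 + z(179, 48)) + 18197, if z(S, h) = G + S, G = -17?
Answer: 23584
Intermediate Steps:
z(S, h) = -17 + S
(5225 + z(179, 48)) + 18197 = (5225 + (-17 + 179)) + 18197 = (5225 + 162) + 18197 = 5387 + 18197 = 23584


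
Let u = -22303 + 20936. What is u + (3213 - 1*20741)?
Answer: -18895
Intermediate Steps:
u = -1367
u + (3213 - 1*20741) = -1367 + (3213 - 1*20741) = -1367 + (3213 - 20741) = -1367 - 17528 = -18895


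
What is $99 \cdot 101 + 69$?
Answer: $10068$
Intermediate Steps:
$99 \cdot 101 + 69 = 9999 + 69 = 10068$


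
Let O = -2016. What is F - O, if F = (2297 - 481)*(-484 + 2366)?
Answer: 3419728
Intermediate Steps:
F = 3417712 (F = 1816*1882 = 3417712)
F - O = 3417712 - 1*(-2016) = 3417712 + 2016 = 3419728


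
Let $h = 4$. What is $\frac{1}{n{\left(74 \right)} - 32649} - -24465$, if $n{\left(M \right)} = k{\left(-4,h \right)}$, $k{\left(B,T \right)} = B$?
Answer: $\frac{798855644}{32653} \approx 24465.0$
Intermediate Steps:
$n{\left(M \right)} = -4$
$\frac{1}{n{\left(74 \right)} - 32649} - -24465 = \frac{1}{-4 - 32649} - -24465 = \frac{1}{-32653} + 24465 = - \frac{1}{32653} + 24465 = \frac{798855644}{32653}$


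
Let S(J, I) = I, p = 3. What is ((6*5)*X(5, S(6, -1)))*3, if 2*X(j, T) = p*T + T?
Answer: -180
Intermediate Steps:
X(j, T) = 2*T (X(j, T) = (3*T + T)/2 = (4*T)/2 = 2*T)
((6*5)*X(5, S(6, -1)))*3 = ((6*5)*(2*(-1)))*3 = (30*(-2))*3 = -60*3 = -180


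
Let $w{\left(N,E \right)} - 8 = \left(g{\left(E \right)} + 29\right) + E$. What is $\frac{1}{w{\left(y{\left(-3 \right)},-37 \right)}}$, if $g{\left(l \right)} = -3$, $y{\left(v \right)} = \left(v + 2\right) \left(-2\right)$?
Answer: $- \frac{1}{3} \approx -0.33333$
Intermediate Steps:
$y{\left(v \right)} = -4 - 2 v$ ($y{\left(v \right)} = \left(2 + v\right) \left(-2\right) = -4 - 2 v$)
$w{\left(N,E \right)} = 34 + E$ ($w{\left(N,E \right)} = 8 + \left(\left(-3 + 29\right) + E\right) = 8 + \left(26 + E\right) = 34 + E$)
$\frac{1}{w{\left(y{\left(-3 \right)},-37 \right)}} = \frac{1}{34 - 37} = \frac{1}{-3} = - \frac{1}{3}$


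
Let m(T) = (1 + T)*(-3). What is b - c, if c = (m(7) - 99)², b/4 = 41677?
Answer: 151579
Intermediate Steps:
b = 166708 (b = 4*41677 = 166708)
m(T) = -3 - 3*T
c = 15129 (c = ((-3 - 3*7) - 99)² = ((-3 - 21) - 99)² = (-24 - 99)² = (-123)² = 15129)
b - c = 166708 - 1*15129 = 166708 - 15129 = 151579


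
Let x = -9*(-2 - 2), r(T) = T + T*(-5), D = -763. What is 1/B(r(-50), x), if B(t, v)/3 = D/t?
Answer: -200/2289 ≈ -0.087374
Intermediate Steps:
r(T) = -4*T (r(T) = T - 5*T = -4*T)
x = 36 (x = -9*(-4) = 36)
B(t, v) = -2289/t (B(t, v) = 3*(-763/t) = -2289/t)
1/B(r(-50), x) = 1/(-2289/((-4*(-50)))) = 1/(-2289/200) = -200/2289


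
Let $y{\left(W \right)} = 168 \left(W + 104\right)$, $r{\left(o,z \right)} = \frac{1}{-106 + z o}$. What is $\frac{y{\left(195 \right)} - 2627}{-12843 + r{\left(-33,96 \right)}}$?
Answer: $- \frac{155858770}{42047983} \approx -3.7067$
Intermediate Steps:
$r{\left(o,z \right)} = \frac{1}{-106 + o z}$
$y{\left(W \right)} = 17472 + 168 W$ ($y{\left(W \right)} = 168 \left(104 + W\right) = 17472 + 168 W$)
$\frac{y{\left(195 \right)} - 2627}{-12843 + r{\left(-33,96 \right)}} = \frac{\left(17472 + 168 \cdot 195\right) - 2627}{-12843 + \frac{1}{-106 - 3168}} = \frac{\left(17472 + 32760\right) - 2627}{-12843 + \frac{1}{-106 - 3168}} = \frac{50232 - 2627}{-12843 + \frac{1}{-3274}} = \frac{47605}{-12843 - \frac{1}{3274}} = \frac{47605}{- \frac{42047983}{3274}} = 47605 \left(- \frac{3274}{42047983}\right) = - \frac{155858770}{42047983}$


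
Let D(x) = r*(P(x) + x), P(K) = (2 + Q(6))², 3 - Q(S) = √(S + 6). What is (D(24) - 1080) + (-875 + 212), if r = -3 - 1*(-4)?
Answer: -1682 - 20*√3 ≈ -1716.6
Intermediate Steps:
Q(S) = 3 - √(6 + S) (Q(S) = 3 - √(S + 6) = 3 - √(6 + S))
P(K) = (5 - 2*√3)² (P(K) = (2 + (3 - √(6 + 6)))² = (2 + (3 - √12))² = (2 + (3 - 2*√3))² = (5 - 2*√3)²)
r = 1 (r = -3 + 4 = 1)
D(x) = 37 + x - 20*√3 (D(x) = 1*((37 - 20*√3) + x) = 1*(37 + x - 20*√3) = 37 + x - 20*√3)
(D(24) - 1080) + (-875 + 212) = ((37 + 24 - 20*√3) - 1080) + (-875 + 212) = ((61 - 20*√3) - 1080) - 663 = (-1019 - 20*√3) - 663 = -1682 - 20*√3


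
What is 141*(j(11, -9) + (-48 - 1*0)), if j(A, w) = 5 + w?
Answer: -7332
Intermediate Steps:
141*(j(11, -9) + (-48 - 1*0)) = 141*((5 - 9) + (-48 - 1*0)) = 141*(-4 + (-48 + 0)) = 141*(-4 - 48) = 141*(-52) = -7332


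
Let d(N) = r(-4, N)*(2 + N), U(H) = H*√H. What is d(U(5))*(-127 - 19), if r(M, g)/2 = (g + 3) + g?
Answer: -74752 - 10220*√5 ≈ -97605.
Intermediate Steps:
U(H) = H^(3/2)
r(M, g) = 6 + 4*g (r(M, g) = 2*((g + 3) + g) = 2*((3 + g) + g) = 2*(3 + 2*g) = 6 + 4*g)
d(N) = (2 + N)*(6 + 4*N) (d(N) = (6 + 4*N)*(2 + N) = (2 + N)*(6 + 4*N))
d(U(5))*(-127 - 19) = (2*(2 + 5^(3/2))*(3 + 2*5^(3/2)))*(-127 - 19) = (2*(2 + 5*√5)*(3 + 2*(5*√5)))*(-146) = (2*(2 + 5*√5)*(3 + 10*√5))*(-146) = -292*(2 + 5*√5)*(3 + 10*√5)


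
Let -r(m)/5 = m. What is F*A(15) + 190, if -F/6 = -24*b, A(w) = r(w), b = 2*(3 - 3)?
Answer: 190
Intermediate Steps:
r(m) = -5*m
b = 0 (b = 2*0 = 0)
A(w) = -5*w
F = 0 (F = -(-144)*0 = -6*0 = 0)
F*A(15) + 190 = 0*(-5*15) + 190 = 0*(-75) + 190 = 0 + 190 = 190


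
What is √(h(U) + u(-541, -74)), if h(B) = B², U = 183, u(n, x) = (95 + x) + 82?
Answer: 2*√8398 ≈ 183.28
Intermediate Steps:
u(n, x) = 177 + x
√(h(U) + u(-541, -74)) = √(183² + (177 - 74)) = √(33489 + 103) = √33592 = 2*√8398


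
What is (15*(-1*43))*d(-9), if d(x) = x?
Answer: 5805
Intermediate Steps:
(15*(-1*43))*d(-9) = (15*(-1*43))*(-9) = (15*(-43))*(-9) = -645*(-9) = 5805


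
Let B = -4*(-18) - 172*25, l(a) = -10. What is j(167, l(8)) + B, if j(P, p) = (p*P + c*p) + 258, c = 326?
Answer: -8900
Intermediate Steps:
j(P, p) = 258 + 326*p + P*p (j(P, p) = (p*P + 326*p) + 258 = (P*p + 326*p) + 258 = (326*p + P*p) + 258 = 258 + 326*p + P*p)
B = -4228 (B = 72 - 4300 = -4228)
j(167, l(8)) + B = (258 + 326*(-10) + 167*(-10)) - 4228 = (258 - 3260 - 1670) - 4228 = -4672 - 4228 = -8900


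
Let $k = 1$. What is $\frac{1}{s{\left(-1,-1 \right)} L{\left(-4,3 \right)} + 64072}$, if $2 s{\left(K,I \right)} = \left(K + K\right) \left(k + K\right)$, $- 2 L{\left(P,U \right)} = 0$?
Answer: $\frac{1}{64072} \approx 1.5607 \cdot 10^{-5}$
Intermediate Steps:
$L{\left(P,U \right)} = 0$ ($L{\left(P,U \right)} = \left(- \frac{1}{2}\right) 0 = 0$)
$s{\left(K,I \right)} = K \left(1 + K\right)$ ($s{\left(K,I \right)} = \frac{\left(K + K\right) \left(1 + K\right)}{2} = \frac{2 K \left(1 + K\right)}{2} = K \left(1 + K\right)$)
$\frac{1}{s{\left(-1,-1 \right)} L{\left(-4,3 \right)} + 64072} = \frac{1}{- (1 - 1) 0 + 64072} = \frac{1}{\left(-1\right) 0 \cdot 0 + 64072} = \frac{1}{0 \cdot 0 + 64072} = \frac{1}{0 + 64072} = \frac{1}{64072}$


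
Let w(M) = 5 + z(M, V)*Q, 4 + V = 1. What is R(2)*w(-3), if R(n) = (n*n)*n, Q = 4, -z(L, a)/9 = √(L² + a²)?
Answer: 40 - 864*√2 ≈ -1181.9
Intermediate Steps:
V = -3 (V = -4 + 1 = -3)
z(L, a) = -9*√(L² + a²)
w(M) = 5 - 36*√(9 + M²) (w(M) = 5 - 9*√(M² + (-3)²)*4 = 5 - 9*√(M² + 9)*4 = 5 - 9*√(9 + M²)*4 = 5 - 36*√(9 + M²))
R(n) = n³ (R(n) = n²*n = n³)
R(2)*w(-3) = 2³*(5 - 36*√(9 + (-3)²)) = 8*(5 - 36*√(9 + 9)) = 8*(5 - 108*√2) = 40 - 864*√2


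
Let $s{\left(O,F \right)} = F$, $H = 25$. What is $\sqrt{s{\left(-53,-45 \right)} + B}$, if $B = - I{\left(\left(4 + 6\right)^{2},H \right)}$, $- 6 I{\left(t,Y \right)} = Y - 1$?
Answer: $i \sqrt{41} \approx 6.4031 i$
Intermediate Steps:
$I{\left(t,Y \right)} = \frac{1}{6} - \frac{Y}{6}$ ($I{\left(t,Y \right)} = - \frac{Y - 1}{6} = - \frac{-1 + Y}{6} = \frac{1}{6} - \frac{Y}{6}$)
$B = 4$ ($B = - (\frac{1}{6} - \frac{25}{6}) = \left(-1\right) \left(-4\right) = 4$)
$\sqrt{s{\left(-53,-45 \right)} + B} = \sqrt{-45 + 4} = \sqrt{-41} = i \sqrt{41}$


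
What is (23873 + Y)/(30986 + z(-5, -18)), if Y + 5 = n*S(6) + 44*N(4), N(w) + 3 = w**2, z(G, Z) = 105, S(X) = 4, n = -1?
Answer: 24436/31091 ≈ 0.78595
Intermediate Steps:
N(w) = -3 + w**2
Y = 563 (Y = -5 + (-1*4 + 44*(-3 + 4**2)) = -5 + (-4 + 44*(-3 + 16)) = -5 + (-4 + 44*13) = -5 + (-4 + 572) = -5 + 568 = 563)
(23873 + Y)/(30986 + z(-5, -18)) = (23873 + 563)/(30986 + 105) = 24436/31091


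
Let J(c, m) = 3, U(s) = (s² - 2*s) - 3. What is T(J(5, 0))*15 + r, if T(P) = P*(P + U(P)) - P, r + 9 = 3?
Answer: 84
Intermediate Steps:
U(s) = -3 + s² - 2*s
r = -6 (r = -9 + 3 = -6)
T(P) = -P + P*(-3 + P² - P) (T(P) = P*(P + (-3 + P² - 2*P)) - P = P*(-3 + P² - P) - P = -P + P*(-3 + P² - P))
T(J(5, 0))*15 + r = (3*(-4 + 3² - 1*3))*15 - 6 = (3*(-4 + 9 - 3))*15 - 6 = (3*2)*15 - 6 = 6*15 - 6 = 90 - 6 = 84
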